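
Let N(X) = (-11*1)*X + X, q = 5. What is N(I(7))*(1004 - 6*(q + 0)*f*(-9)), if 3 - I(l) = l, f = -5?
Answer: -13840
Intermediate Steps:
I(l) = 3 - l
N(X) = -10*X (N(X) = -11*X + X = -10*X)
N(I(7))*(1004 - 6*(q + 0)*f*(-9)) = (-10*(3 - 1*7))*(1004 - 6*(5 + 0)*(-5)*(-9)) = (-10*(3 - 7))*(1004 - 30*(-5)*(-9)) = (-10*(-4))*(1004 - 6*(-25)*(-9)) = 40*(1004 + 150*(-9)) = 40*(1004 - 1350) = 40*(-346) = -13840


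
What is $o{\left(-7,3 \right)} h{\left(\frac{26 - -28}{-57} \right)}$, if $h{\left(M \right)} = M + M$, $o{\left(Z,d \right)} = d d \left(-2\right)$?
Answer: $\frac{648}{19} \approx 34.105$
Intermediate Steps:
$o{\left(Z,d \right)} = - 2 d^{2}$ ($o{\left(Z,d \right)} = d^{2} \left(-2\right) = - 2 d^{2}$)
$h{\left(M \right)} = 2 M$
$o{\left(-7,3 \right)} h{\left(\frac{26 - -28}{-57} \right)} = - 2 \cdot 3^{2} \cdot 2 \frac{26 - -28}{-57} = \left(-2\right) 9 \cdot 2 \left(26 + 28\right) \left(- \frac{1}{57}\right) = - 18 \cdot 2 \cdot 54 \left(- \frac{1}{57}\right) = - 18 \cdot 2 \left(- \frac{18}{19}\right) = \left(-18\right) \left(- \frac{36}{19}\right) = \frac{648}{19}$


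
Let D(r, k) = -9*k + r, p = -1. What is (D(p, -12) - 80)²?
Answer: 729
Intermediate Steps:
D(r, k) = r - 9*k
(D(p, -12) - 80)² = ((-1 - 9*(-12)) - 80)² = ((-1 + 108) - 80)² = (107 - 80)² = 27² = 729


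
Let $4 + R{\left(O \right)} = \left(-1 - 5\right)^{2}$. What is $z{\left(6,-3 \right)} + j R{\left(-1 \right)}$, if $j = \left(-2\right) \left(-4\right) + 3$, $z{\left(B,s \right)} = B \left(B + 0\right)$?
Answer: $388$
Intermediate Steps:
$z{\left(B,s \right)} = B^{2}$ ($z{\left(B,s \right)} = B B = B^{2}$)
$R{\left(O \right)} = 32$ ($R{\left(O \right)} = -4 + \left(-1 - 5\right)^{2} = -4 + \left(-6\right)^{2} = -4 + 36 = 32$)
$j = 11$ ($j = 8 + 3 = 11$)
$z{\left(6,-3 \right)} + j R{\left(-1 \right)} = 6^{2} + 11 \cdot 32 = 36 + 352 = 388$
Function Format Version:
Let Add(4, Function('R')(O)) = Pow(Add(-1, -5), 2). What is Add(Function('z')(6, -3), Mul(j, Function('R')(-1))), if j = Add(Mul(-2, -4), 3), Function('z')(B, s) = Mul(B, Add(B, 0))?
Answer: 388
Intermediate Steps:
Function('z')(B, s) = Pow(B, 2) (Function('z')(B, s) = Mul(B, B) = Pow(B, 2))
Function('R')(O) = 32 (Function('R')(O) = Add(-4, Pow(Add(-1, -5), 2)) = Add(-4, Pow(-6, 2)) = Add(-4, 36) = 32)
j = 11 (j = Add(8, 3) = 11)
Add(Function('z')(6, -3), Mul(j, Function('R')(-1))) = Add(Pow(6, 2), Mul(11, 32)) = Add(36, 352) = 388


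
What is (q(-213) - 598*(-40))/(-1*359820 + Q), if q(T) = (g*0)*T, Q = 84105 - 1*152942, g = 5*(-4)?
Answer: -23920/428657 ≈ -0.055802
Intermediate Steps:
g = -20
Q = -68837 (Q = 84105 - 152942 = -68837)
q(T) = 0 (q(T) = (-20*0)*T = 0*T = 0)
(q(-213) - 598*(-40))/(-1*359820 + Q) = (0 - 598*(-40))/(-1*359820 - 68837) = (0 + 23920)/(-359820 - 68837) = 23920/(-428657) = 23920*(-1/428657) = -23920/428657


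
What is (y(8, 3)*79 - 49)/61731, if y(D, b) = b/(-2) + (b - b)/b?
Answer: -335/123462 ≈ -0.0027134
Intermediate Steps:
y(D, b) = -b/2 (y(D, b) = b*(-½) + 0/b = -b/2 + 0 = -b/2)
(y(8, 3)*79 - 49)/61731 = (-½*3*79 - 49)/61731 = (-3/2*79 - 49)*(1/61731) = (-237/2 - 49)*(1/61731) = -335/2*1/61731 = -335/123462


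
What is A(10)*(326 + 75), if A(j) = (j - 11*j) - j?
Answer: -44110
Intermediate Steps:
A(j) = -11*j (A(j) = -10*j - j = -11*j)
A(10)*(326 + 75) = (-11*10)*(326 + 75) = -110*401 = -44110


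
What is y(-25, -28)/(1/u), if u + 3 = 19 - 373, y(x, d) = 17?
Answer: -6069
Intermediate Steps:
u = -357 (u = -3 + (19 - 373) = -3 - 354 = -357)
y(-25, -28)/(1/u) = 17/(1/(-357)) = 17/(-1/357) = 17*(-357) = -6069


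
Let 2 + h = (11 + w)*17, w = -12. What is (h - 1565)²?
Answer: 2509056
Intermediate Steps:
h = -19 (h = -2 + (11 - 12)*17 = -2 - 1*17 = -2 - 17 = -19)
(h - 1565)² = (-19 - 1565)² = (-1584)² = 2509056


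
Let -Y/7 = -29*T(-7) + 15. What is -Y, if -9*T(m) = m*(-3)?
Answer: 1736/3 ≈ 578.67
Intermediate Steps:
T(m) = m/3 (T(m) = -m*(-3)/9 = -(-1)*m/3 = m/3)
Y = -1736/3 (Y = -7*(-29*(-7)/3 + 15) = -7*(-29*(-7/3) + 15) = -7*(203/3 + 15) = -7*248/3 = -1736/3 ≈ -578.67)
-Y = -1*(-1736/3) = 1736/3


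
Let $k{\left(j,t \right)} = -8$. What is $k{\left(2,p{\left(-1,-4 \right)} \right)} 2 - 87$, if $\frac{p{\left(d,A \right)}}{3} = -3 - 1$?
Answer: $-103$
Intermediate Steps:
$p{\left(d,A \right)} = -12$ ($p{\left(d,A \right)} = 3 \left(-3 - 1\right) = 3 \left(-4\right) = -12$)
$k{\left(2,p{\left(-1,-4 \right)} \right)} 2 - 87 = \left(-8\right) 2 - 87 = -16 - 87 = -103$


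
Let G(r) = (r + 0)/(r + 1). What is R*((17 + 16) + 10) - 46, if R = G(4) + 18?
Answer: 3812/5 ≈ 762.40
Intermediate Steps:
G(r) = r/(1 + r)
R = 94/5 (R = 4/(1 + 4) + 18 = 4/5 + 18 = 4*(⅕) + 18 = ⅘ + 18 = 94/5 ≈ 18.800)
R*((17 + 16) + 10) - 46 = 94*((17 + 16) + 10)/5 - 46 = 94*(33 + 10)/5 - 46 = (94/5)*43 - 46 = 4042/5 - 46 = 3812/5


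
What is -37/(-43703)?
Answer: 37/43703 ≈ 0.00084662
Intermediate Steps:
-37/(-43703) = -37*(-1/43703) = 37/43703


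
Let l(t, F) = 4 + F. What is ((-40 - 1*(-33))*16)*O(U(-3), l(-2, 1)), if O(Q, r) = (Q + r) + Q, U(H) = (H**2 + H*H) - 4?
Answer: -3696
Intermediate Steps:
U(H) = -4 + 2*H**2 (U(H) = (H**2 + H**2) - 4 = 2*H**2 - 4 = -4 + 2*H**2)
O(Q, r) = r + 2*Q
((-40 - 1*(-33))*16)*O(U(-3), l(-2, 1)) = ((-40 - 1*(-33))*16)*((4 + 1) + 2*(-4 + 2*(-3)**2)) = ((-40 + 33)*16)*(5 + 2*(-4 + 2*9)) = (-7*16)*(5 + 2*(-4 + 18)) = -112*(5 + 2*14) = -112*(5 + 28) = -112*33 = -3696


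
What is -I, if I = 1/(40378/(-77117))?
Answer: 77117/40378 ≈ 1.9099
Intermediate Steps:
I = -77117/40378 (I = 1/(40378*(-1/77117)) = 1/(-40378/77117) = -77117/40378 ≈ -1.9099)
-I = -1*(-77117/40378) = 77117/40378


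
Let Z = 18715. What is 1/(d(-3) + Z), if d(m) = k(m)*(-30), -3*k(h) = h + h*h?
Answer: 1/18775 ≈ 5.3262e-5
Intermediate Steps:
k(h) = -h/3 - h²/3 (k(h) = -(h + h*h)/3 = -(h + h²)/3 = -h/3 - h²/3)
d(m) = 10*m*(1 + m) (d(m) = -m*(1 + m)/3*(-30) = 10*m*(1 + m))
1/(d(-3) + Z) = 1/(10*(-3)*(1 - 3) + 18715) = 1/(10*(-3)*(-2) + 18715) = 1/(60 + 18715) = 1/18775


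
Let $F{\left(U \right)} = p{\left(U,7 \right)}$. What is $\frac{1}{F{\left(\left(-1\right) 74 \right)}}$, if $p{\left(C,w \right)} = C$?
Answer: $- \frac{1}{74} \approx -0.013514$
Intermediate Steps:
$F{\left(U \right)} = U$
$\frac{1}{F{\left(\left(-1\right) 74 \right)}} = \frac{1}{\left(-1\right) 74} = \frac{1}{-74} = - \frac{1}{74}$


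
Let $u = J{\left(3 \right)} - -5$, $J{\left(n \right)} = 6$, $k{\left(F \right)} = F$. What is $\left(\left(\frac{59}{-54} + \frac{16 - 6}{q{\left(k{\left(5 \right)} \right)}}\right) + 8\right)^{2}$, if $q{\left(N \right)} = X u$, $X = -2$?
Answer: $\frac{14691889}{352836} \approx 41.639$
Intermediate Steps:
$u = 11$ ($u = 6 - -5 = 6 + 5 = 11$)
$q{\left(N \right)} = -22$ ($q{\left(N \right)} = \left(-2\right) 11 = -22$)
$\left(\left(\frac{59}{-54} + \frac{16 - 6}{q{\left(k{\left(5 \right)} \right)}}\right) + 8\right)^{2} = \left(\left(\frac{59}{-54} + \frac{16 - 6}{-22}\right) + 8\right)^{2} = \left(\left(59 \left(- \frac{1}{54}\right) + \left(16 - 6\right) \left(- \frac{1}{22}\right)\right) + 8\right)^{2} = \left(\left(- \frac{59}{54} + 10 \left(- \frac{1}{22}\right)\right) + 8\right)^{2} = \left(\left(- \frac{59}{54} - \frac{5}{11}\right) + 8\right)^{2} = \left(- \frac{919}{594} + 8\right)^{2} = \left(\frac{3833}{594}\right)^{2} = \frac{14691889}{352836}$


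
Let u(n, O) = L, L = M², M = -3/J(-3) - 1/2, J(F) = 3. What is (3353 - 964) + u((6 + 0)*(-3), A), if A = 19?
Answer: 9565/4 ≈ 2391.3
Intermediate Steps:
M = -3/2 (M = -3/3 - 1/2 = -3*⅓ - 1*½ = -1 - ½ = -3/2 ≈ -1.5000)
L = 9/4 (L = (-3/2)² = 9/4 ≈ 2.2500)
u(n, O) = 9/4
(3353 - 964) + u((6 + 0)*(-3), A) = (3353 - 964) + 9/4 = 2389 + 9/4 = 9565/4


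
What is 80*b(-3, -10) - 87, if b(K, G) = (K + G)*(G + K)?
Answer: 13433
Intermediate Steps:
b(K, G) = (G + K)² (b(K, G) = (G + K)*(G + K) = (G + K)²)
80*b(-3, -10) - 87 = 80*(-10 - 3)² - 87 = 80*(-13)² - 87 = 80*169 - 87 = 13520 - 87 = 13433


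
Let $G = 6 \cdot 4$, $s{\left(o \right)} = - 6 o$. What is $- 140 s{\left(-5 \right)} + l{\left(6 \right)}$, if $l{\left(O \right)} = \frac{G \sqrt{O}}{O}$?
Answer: $-4200 + 4 \sqrt{6} \approx -4190.2$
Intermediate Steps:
$G = 24$
$l{\left(O \right)} = \frac{24}{\sqrt{O}}$ ($l{\left(O \right)} = \frac{24 \sqrt{O}}{O} = \frac{24}{\sqrt{O}}$)
$- 140 s{\left(-5 \right)} + l{\left(6 \right)} = - 140 \left(\left(-6\right) \left(-5\right)\right) + \frac{24}{\sqrt{6}} = \left(-140\right) 30 + 24 \frac{\sqrt{6}}{6} = -4200 + 4 \sqrt{6}$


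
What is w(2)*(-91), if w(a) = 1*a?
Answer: -182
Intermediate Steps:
w(a) = a
w(2)*(-91) = 2*(-91) = -182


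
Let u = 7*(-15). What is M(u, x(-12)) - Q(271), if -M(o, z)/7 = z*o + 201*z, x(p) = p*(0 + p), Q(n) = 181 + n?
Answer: -97220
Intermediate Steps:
u = -105
x(p) = p² (x(p) = p*p = p²)
M(o, z) = -1407*z - 7*o*z (M(o, z) = -7*(z*o + 201*z) = -7*(o*z + 201*z) = -7*(201*z + o*z) = -1407*z - 7*o*z)
M(u, x(-12)) - Q(271) = -7*(-12)²*(201 - 105) - (181 + 271) = -7*144*96 - 1*452 = -96768 - 452 = -97220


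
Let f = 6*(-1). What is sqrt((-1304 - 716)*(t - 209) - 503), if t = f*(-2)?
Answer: sqrt(397437) ≈ 630.43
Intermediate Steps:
f = -6
t = 12 (t = -6*(-2) = 12)
sqrt((-1304 - 716)*(t - 209) - 503) = sqrt((-1304 - 716)*(12 - 209) - 503) = sqrt(-2020*(-197) - 503) = sqrt(397940 - 503) = sqrt(397437)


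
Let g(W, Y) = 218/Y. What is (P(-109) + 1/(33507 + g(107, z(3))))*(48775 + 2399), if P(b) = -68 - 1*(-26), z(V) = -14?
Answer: -251941704651/117220 ≈ -2.1493e+6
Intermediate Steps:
P(b) = -42 (P(b) = -68 + 26 = -42)
(P(-109) + 1/(33507 + g(107, z(3))))*(48775 + 2399) = (-42 + 1/(33507 + 218/(-14)))*(48775 + 2399) = (-42 + 1/(33507 + 218*(-1/14)))*51174 = (-42 + 1/(33507 - 109/7))*51174 = (-42 + 1/(234440/7))*51174 = (-42 + 7/234440)*51174 = -9846473/234440*51174 = -251941704651/117220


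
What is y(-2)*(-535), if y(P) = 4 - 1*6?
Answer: 1070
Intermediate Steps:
y(P) = -2 (y(P) = 4 - 6 = -2)
y(-2)*(-535) = -2*(-535) = 1070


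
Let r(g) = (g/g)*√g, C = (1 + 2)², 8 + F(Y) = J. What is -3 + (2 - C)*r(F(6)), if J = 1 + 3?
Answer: -3 - 14*I ≈ -3.0 - 14.0*I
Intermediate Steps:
J = 4
F(Y) = -4 (F(Y) = -8 + 4 = -4)
C = 9 (C = 3² = 9)
r(g) = √g (r(g) = 1*√g = √g)
-3 + (2 - C)*r(F(6)) = -3 + (2 - 1*9)*√(-4) = -3 + (2 - 9)*(2*I) = -3 - 14*I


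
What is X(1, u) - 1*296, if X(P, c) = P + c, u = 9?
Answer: -286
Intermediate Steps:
X(1, u) - 1*296 = (1 + 9) - 1*296 = 10 - 296 = -286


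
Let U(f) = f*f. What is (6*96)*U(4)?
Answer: 9216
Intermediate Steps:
U(f) = f**2
(6*96)*U(4) = (6*96)*4**2 = 576*16 = 9216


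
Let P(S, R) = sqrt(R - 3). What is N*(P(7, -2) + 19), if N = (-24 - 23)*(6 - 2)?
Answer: -3572 - 188*I*sqrt(5) ≈ -3572.0 - 420.38*I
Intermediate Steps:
P(S, R) = sqrt(-3 + R)
N = -188 (N = -47*4 = -188)
N*(P(7, -2) + 19) = -188*(sqrt(-3 - 2) + 19) = -188*(sqrt(-5) + 19) = -188*(I*sqrt(5) + 19) = -188*(19 + I*sqrt(5)) = -3572 - 188*I*sqrt(5)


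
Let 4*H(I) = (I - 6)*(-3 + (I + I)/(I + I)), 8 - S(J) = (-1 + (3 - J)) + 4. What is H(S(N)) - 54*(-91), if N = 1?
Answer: 9831/2 ≈ 4915.5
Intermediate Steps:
S(J) = 2 + J (S(J) = 8 - ((-1 + (3 - J)) + 4) = 8 - ((2 - J) + 4) = 8 - (6 - J) = 8 + (-6 + J) = 2 + J)
H(I) = 3 - I/2 (H(I) = ((I - 6)*(-3 + (I + I)/(I + I)))/4 = ((-6 + I)*(-3 + (2*I)/((2*I))))/4 = ((-6 + I)*(-3 + (2*I)*(1/(2*I))))/4 = ((-6 + I)*(-3 + 1))/4 = ((-6 + I)*(-2))/4 = (12 - 2*I)/4 = 3 - I/2)
H(S(N)) - 54*(-91) = (3 - (2 + 1)/2) - 54*(-91) = (3 - ½*3) + 4914 = (3 - 3/2) + 4914 = 3/2 + 4914 = 9831/2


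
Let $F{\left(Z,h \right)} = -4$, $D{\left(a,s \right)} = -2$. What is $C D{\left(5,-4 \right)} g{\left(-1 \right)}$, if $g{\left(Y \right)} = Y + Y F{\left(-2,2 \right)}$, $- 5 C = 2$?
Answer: $\frac{12}{5} \approx 2.4$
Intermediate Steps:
$C = - \frac{2}{5}$ ($C = \left(- \frac{1}{5}\right) 2 = - \frac{2}{5} \approx -0.4$)
$g{\left(Y \right)} = - 3 Y$ ($g{\left(Y \right)} = Y + Y \left(-4\right) = Y - 4 Y = - 3 Y$)
$C D{\left(5,-4 \right)} g{\left(-1 \right)} = \left(- \frac{2}{5}\right) \left(-2\right) \left(\left(-3\right) \left(-1\right)\right) = \frac{4}{5} \cdot 3 = \frac{12}{5}$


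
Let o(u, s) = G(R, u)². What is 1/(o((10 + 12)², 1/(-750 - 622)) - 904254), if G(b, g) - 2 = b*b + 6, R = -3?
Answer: -1/903965 ≈ -1.1062e-6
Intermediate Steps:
G(b, g) = 8 + b² (G(b, g) = 2 + (b*b + 6) = 2 + (b² + 6) = 2 + (6 + b²) = 8 + b²)
o(u, s) = 289 (o(u, s) = (8 + (-3)²)² = (8 + 9)² = 17² = 289)
1/(o((10 + 12)², 1/(-750 - 622)) - 904254) = 1/(289 - 904254) = 1/(-903965) = -1/903965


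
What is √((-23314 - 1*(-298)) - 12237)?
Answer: 3*I*√3917 ≈ 187.76*I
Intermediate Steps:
√((-23314 - 1*(-298)) - 12237) = √((-23314 + 298) - 12237) = √(-23016 - 12237) = √(-35253) = 3*I*√3917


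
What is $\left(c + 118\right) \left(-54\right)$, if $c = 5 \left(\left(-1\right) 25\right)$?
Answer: $378$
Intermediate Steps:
$c = -125$ ($c = 5 \left(-25\right) = -125$)
$\left(c + 118\right) \left(-54\right) = \left(-125 + 118\right) \left(-54\right) = \left(-7\right) \left(-54\right) = 378$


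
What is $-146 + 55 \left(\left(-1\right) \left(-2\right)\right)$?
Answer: $-36$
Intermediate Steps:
$-146 + 55 \left(\left(-1\right) \left(-2\right)\right) = -146 + 55 \cdot 2 = -146 + 110 = -36$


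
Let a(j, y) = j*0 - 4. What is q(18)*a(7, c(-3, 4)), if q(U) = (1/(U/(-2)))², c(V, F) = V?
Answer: -4/81 ≈ -0.049383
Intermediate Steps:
a(j, y) = -4 (a(j, y) = 0 - 4 = -4)
q(U) = 4/U² (q(U) = (1/(U*(-½)))² = (1/(-U/2))² = (-2/U)² = 4/U²)
q(18)*a(7, c(-3, 4)) = (4/18²)*(-4) = (4*(1/324))*(-4) = (1/81)*(-4) = -4/81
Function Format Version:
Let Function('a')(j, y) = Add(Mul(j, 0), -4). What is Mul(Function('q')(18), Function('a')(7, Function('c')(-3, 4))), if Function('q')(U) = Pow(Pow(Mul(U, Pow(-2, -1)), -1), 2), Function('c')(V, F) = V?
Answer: Rational(-4, 81) ≈ -0.049383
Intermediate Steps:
Function('a')(j, y) = -4 (Function('a')(j, y) = Add(0, -4) = -4)
Function('q')(U) = Mul(4, Pow(U, -2)) (Function('q')(U) = Pow(Pow(Mul(U, Rational(-1, 2)), -1), 2) = Pow(Pow(Mul(Rational(-1, 2), U), -1), 2) = Pow(Mul(-2, Pow(U, -1)), 2) = Mul(4, Pow(U, -2)))
Mul(Function('q')(18), Function('a')(7, Function('c')(-3, 4))) = Mul(Mul(4, Pow(18, -2)), -4) = Mul(Mul(4, Rational(1, 324)), -4) = Mul(Rational(1, 81), -4) = Rational(-4, 81)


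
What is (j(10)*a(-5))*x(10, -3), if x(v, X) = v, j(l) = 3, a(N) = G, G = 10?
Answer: 300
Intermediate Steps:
a(N) = 10
(j(10)*a(-5))*x(10, -3) = (3*10)*10 = 30*10 = 300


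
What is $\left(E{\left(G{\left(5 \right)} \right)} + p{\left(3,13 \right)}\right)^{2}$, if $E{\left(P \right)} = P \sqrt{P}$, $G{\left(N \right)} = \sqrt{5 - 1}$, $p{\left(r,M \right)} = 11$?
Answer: $129 + 44 \sqrt{2} \approx 191.23$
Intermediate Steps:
$G{\left(N \right)} = 2$ ($G{\left(N \right)} = \sqrt{4} = 2$)
$E{\left(P \right)} = P^{\frac{3}{2}}$
$\left(E{\left(G{\left(5 \right)} \right)} + p{\left(3,13 \right)}\right)^{2} = \left(2^{\frac{3}{2}} + 11\right)^{2} = \left(2 \sqrt{2} + 11\right)^{2} = \left(11 + 2 \sqrt{2}\right)^{2}$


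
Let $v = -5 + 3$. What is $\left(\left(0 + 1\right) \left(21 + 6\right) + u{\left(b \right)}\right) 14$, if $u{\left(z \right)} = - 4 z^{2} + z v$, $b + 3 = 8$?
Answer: $-1162$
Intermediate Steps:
$v = -2$
$b = 5$ ($b = -3 + 8 = 5$)
$u{\left(z \right)} = - 4 z^{2} - 2 z$ ($u{\left(z \right)} = - 4 z^{2} + z \left(-2\right) = - 4 z^{2} - 2 z$)
$\left(\left(0 + 1\right) \left(21 + 6\right) + u{\left(b \right)}\right) 14 = \left(\left(0 + 1\right) \left(21 + 6\right) - 10 \left(1 + 2 \cdot 5\right)\right) 14 = \left(1 \cdot 27 - 10 \left(1 + 10\right)\right) 14 = \left(27 - 10 \cdot 11\right) 14 = \left(27 - 110\right) 14 = \left(-83\right) 14 = -1162$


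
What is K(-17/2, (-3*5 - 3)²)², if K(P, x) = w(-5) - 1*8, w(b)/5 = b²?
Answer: 13689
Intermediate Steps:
w(b) = 5*b²
K(P, x) = 117 (K(P, x) = 5*(-5)² - 1*8 = 5*25 - 8 = 125 - 8 = 117)
K(-17/2, (-3*5 - 3)²)² = 117² = 13689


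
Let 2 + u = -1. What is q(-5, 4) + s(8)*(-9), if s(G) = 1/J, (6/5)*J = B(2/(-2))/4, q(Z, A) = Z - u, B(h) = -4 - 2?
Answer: 26/5 ≈ 5.2000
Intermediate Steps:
u = -3 (u = -2 - 1 = -3)
B(h) = -6
q(Z, A) = 3 + Z (q(Z, A) = Z - 1*(-3) = Z + 3 = 3 + Z)
J = -5/4 (J = 5*(-6/4)/6 = 5*(-6*1/4)/6 = (5/6)*(-3/2) = -5/4 ≈ -1.2500)
s(G) = -4/5 (s(G) = 1/(-5/4) = -4/5)
q(-5, 4) + s(8)*(-9) = (3 - 5) - 4/5*(-9) = -2 + 36/5 = 26/5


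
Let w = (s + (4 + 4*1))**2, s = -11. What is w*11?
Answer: 99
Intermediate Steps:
w = 9 (w = (-11 + (4 + 4*1))**2 = (-11 + (4 + 4))**2 = (-11 + 8)**2 = (-3)**2 = 9)
w*11 = 9*11 = 99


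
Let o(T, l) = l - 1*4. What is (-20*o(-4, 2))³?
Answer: 64000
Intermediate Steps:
o(T, l) = -4 + l (o(T, l) = l - 4 = -4 + l)
(-20*o(-4, 2))³ = (-20*(-4 + 2))³ = (-20*(-2))³ = 40³ = 64000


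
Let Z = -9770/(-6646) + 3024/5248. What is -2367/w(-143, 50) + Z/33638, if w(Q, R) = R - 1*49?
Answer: -7889326193227/3333048752 ≈ -2367.0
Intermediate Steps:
w(Q, R) = -49 + R (w(Q, R) = R - 49 = -49 + R)
Z = 2230327/1089944 (Z = -9770*(-1/6646) + 3024*(1/5248) = 4885/3323 + 189/328 = 2230327/1089944 ≈ 2.0463)
-2367/w(-143, 50) + Z/33638 = -2367/(-49 + 50) + (2230327/1089944)/33638 = -2367/1 + (2230327/1089944)*(1/33638) = -2367*1 + 202757/3333048752 = -2367 + 202757/3333048752 = -7889326193227/3333048752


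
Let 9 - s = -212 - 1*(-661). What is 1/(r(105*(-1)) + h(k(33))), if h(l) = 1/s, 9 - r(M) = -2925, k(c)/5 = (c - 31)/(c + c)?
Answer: 440/1290959 ≈ 0.00034083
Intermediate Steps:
s = -440 (s = 9 - (-212 - 1*(-661)) = 9 - (-212 + 661) = 9 - 1*449 = 9 - 449 = -440)
k(c) = 5*(-31 + c)/(2*c) (k(c) = 5*((c - 31)/(c + c)) = 5*((-31 + c)/((2*c))) = 5*((-31 + c)*(1/(2*c))) = 5*((-31 + c)/(2*c)) = 5*(-31 + c)/(2*c))
r(M) = 2934 (r(M) = 9 - 1*(-2925) = 9 + 2925 = 2934)
h(l) = -1/440 (h(l) = 1/(-440) = -1/440)
1/(r(105*(-1)) + h(k(33))) = 1/(2934 - 1/440) = 1/(1290959/440) = 440/1290959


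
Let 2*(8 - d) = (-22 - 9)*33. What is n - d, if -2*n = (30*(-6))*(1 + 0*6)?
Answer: -859/2 ≈ -429.50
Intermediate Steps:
d = 1039/2 (d = 8 - (-22 - 9)*33/2 = 8 - (-31)*33/2 = 8 - 1/2*(-1023) = 8 + 1023/2 = 1039/2 ≈ 519.50)
n = 90 (n = -30*(-6)*(1 + 0*6)/2 = -(-90)*(1 + 0) = -(-90) = -1/2*(-180) = 90)
n - d = 90 - 1*1039/2 = 90 - 1039/2 = -859/2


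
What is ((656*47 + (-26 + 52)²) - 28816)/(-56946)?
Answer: -1346/28473 ≈ -0.047273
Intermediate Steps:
((656*47 + (-26 + 52)²) - 28816)/(-56946) = ((30832 + 26²) - 28816)*(-1/56946) = ((30832 + 676) - 28816)*(-1/56946) = (31508 - 28816)*(-1/56946) = 2692*(-1/56946) = -1346/28473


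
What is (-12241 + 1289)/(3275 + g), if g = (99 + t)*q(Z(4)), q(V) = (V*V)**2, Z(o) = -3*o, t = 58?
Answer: -10952/3258827 ≈ -0.0033607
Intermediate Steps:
q(V) = V**4 (q(V) = (V**2)**2 = V**4)
g = 3255552 (g = (99 + 58)*(-3*4)**4 = 157*(-12)**4 = 157*20736 = 3255552)
(-12241 + 1289)/(3275 + g) = (-12241 + 1289)/(3275 + 3255552) = -10952/3258827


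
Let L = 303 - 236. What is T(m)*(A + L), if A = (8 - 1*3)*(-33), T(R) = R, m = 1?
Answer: -98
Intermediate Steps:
L = 67
A = -165 (A = (8 - 3)*(-33) = 5*(-33) = -165)
T(m)*(A + L) = 1*(-165 + 67) = 1*(-98) = -98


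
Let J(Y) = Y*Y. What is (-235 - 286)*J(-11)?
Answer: -63041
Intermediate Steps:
J(Y) = Y**2
(-235 - 286)*J(-11) = (-235 - 286)*(-11)**2 = -521*121 = -63041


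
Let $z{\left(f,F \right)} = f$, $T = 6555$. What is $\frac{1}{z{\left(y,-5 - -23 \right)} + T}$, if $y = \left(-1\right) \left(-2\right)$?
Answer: $\frac{1}{6557} \approx 0.00015251$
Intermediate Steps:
$y = 2$
$\frac{1}{z{\left(y,-5 - -23 \right)} + T} = \frac{1}{2 + 6555} = \frac{1}{6557}$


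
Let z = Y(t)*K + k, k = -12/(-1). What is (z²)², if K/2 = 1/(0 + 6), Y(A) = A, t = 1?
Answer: 1874161/81 ≈ 23138.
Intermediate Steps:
k = 12 (k = -12*(-1) = 12)
K = ⅓ (K = 2/(0 + 6) = 2/6 = 2*(⅙) = ⅓ ≈ 0.33333)
z = 37/3 (z = 1*(⅓) + 12 = ⅓ + 12 = 37/3 ≈ 12.333)
(z²)² = ((37/3)²)² = (1369/9)² = 1874161/81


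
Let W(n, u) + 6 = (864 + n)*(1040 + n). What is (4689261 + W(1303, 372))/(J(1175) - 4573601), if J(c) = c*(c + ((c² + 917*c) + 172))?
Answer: 1220817/360659578 ≈ 0.0033850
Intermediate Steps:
W(n, u) = -6 + (864 + n)*(1040 + n)
J(c) = c*(172 + c² + 918*c) (J(c) = c*(c + (172 + c² + 917*c)) = c*(172 + c² + 918*c))
(4689261 + W(1303, 372))/(J(1175) - 4573601) = (4689261 + (898554 + 1303² + 1904*1303))/(1175*(172 + 1175² + 918*1175) - 4573601) = (4689261 + (898554 + 1697809 + 2480912))/(1175*(172 + 1380625 + 1078650) - 4573601) = (4689261 + 5077275)/(1175*2459447 - 4573601) = 9766536/(2889850225 - 4573601) = 9766536/2885276624 = 9766536*(1/2885276624) = 1220817/360659578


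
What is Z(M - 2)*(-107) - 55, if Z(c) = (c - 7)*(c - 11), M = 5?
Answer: -3479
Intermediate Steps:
Z(c) = (-11 + c)*(-7 + c) (Z(c) = (-7 + c)*(-11 + c) = (-11 + c)*(-7 + c))
Z(M - 2)*(-107) - 55 = (77 + (5 - 2)² - 18*(5 - 2))*(-107) - 55 = (77 + 3² - 18*3)*(-107) - 55 = (77 + 9 - 54)*(-107) - 55 = 32*(-107) - 55 = -3424 - 55 = -3479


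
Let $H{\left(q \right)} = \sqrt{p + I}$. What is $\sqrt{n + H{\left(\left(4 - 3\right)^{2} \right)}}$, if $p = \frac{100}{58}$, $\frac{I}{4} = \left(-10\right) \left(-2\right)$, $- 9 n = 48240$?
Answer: $\frac{\sqrt{-4507760 + 29 \sqrt{68730}}}{29} \approx 73.15 i$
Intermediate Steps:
$n = -5360$ ($n = \left(- \frac{1}{9}\right) 48240 = -5360$)
$I = 80$ ($I = 4 \left(\left(-10\right) \left(-2\right)\right) = 4 \cdot 20 = 80$)
$p = \frac{50}{29}$ ($p = 100 \cdot \frac{1}{58} = \frac{50}{29} \approx 1.7241$)
$H{\left(q \right)} = \frac{\sqrt{68730}}{29}$ ($H{\left(q \right)} = \sqrt{\frac{50}{29} + 80} = \sqrt{\frac{2370}{29}} = \frac{\sqrt{68730}}{29}$)
$\sqrt{n + H{\left(\left(4 - 3\right)^{2} \right)}} = \sqrt{-5360 + \frac{\sqrt{68730}}{29}}$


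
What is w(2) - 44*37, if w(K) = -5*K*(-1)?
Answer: -1618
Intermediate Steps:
w(K) = 5*K
w(2) - 44*37 = 5*2 - 44*37 = 10 - 1628 = -1618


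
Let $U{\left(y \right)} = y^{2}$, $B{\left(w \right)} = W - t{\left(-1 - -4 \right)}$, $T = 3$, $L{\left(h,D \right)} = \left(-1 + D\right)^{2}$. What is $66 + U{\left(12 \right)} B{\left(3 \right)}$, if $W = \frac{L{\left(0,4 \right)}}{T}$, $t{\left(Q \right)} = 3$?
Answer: $66$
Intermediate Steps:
$W = 3$ ($W = \frac{\left(-1 + 4\right)^{2}}{3} = 3^{2} \cdot \frac{1}{3} = 9 \cdot \frac{1}{3} = 3$)
$B{\left(w \right)} = 0$ ($B{\left(w \right)} = 3 - 3 = 0$)
$66 + U{\left(12 \right)} B{\left(3 \right)} = 66 + 12^{2} \cdot 0 = 66 + 144 \cdot 0 = 66 + 0 = 66$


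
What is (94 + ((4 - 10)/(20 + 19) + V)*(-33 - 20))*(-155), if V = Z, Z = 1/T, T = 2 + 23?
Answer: -1007841/65 ≈ -15505.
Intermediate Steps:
T = 25
Z = 1/25 ≈ 0.040000
V = 1/25 ≈ 0.040000
(94 + ((4 - 10)/(20 + 19) + V)*(-33 - 20))*(-155) = (94 + ((4 - 10)/(20 + 19) + 1/25)*(-33 - 20))*(-155) = (94 + (-6/39 + 1/25)*(-53))*(-155) = (94 + (-6*1/39 + 1/25)*(-53))*(-155) = (94 + (-2/13 + 1/25)*(-53))*(-155) = (94 - 37/325*(-53))*(-155) = (94 + 1961/325)*(-155) = (32511/325)*(-155) = -1007841/65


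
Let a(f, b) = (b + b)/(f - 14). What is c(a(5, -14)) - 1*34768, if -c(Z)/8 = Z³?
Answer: -25521488/729 ≈ -35009.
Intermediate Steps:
a(f, b) = 2*b/(-14 + f) (a(f, b) = (2*b)/(-14 + f) = 2*b/(-14 + f))
c(Z) = -8*Z³
c(a(5, -14)) - 1*34768 = -8*(-21952/(-14 + 5)³) - 1*34768 = -8*(2*(-14)/(-9))³ - 34768 = -8*(2*(-14)*(-⅑))³ - 34768 = -8*(28/9)³ - 34768 = -8*21952/729 - 34768 = -175616/729 - 34768 = -25521488/729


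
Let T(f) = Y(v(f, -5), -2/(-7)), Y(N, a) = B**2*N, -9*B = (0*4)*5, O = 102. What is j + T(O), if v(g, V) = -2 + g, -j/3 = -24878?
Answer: 74634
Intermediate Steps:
j = 74634 (j = -3*(-24878) = 74634)
B = 0 (B = -0*4*5/9 = -0*5 = -1/9*0 = 0)
Y(N, a) = 0 (Y(N, a) = 0**2*N = 0*N = 0)
T(f) = 0
j + T(O) = 74634 + 0 = 74634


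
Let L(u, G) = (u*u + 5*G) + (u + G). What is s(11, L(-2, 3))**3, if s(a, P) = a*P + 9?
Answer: 12008989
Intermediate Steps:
L(u, G) = u + u**2 + 6*G (L(u, G) = (u**2 + 5*G) + (G + u) = u + u**2 + 6*G)
s(a, P) = 9 + P*a (s(a, P) = P*a + 9 = 9 + P*a)
s(11, L(-2, 3))**3 = (9 + (-2 + (-2)**2 + 6*3)*11)**3 = (9 + (-2 + 4 + 18)*11)**3 = (9 + 20*11)**3 = (9 + 220)**3 = 229**3 = 12008989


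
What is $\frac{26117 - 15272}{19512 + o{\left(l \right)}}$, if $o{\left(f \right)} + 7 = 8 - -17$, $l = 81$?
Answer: $\frac{241}{434} \approx 0.5553$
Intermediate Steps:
$o{\left(f \right)} = 18$ ($o{\left(f \right)} = -7 + \left(8 - -17\right) = -7 + \left(8 + 17\right) = -7 + 25 = 18$)
$\frac{26117 - 15272}{19512 + o{\left(l \right)}} = \frac{26117 - 15272}{19512 + 18} = \frac{10845}{19530} = 10845 \cdot \frac{1}{19530} = \frac{241}{434}$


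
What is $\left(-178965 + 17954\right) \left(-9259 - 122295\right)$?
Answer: $21181641094$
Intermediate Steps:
$\left(-178965 + 17954\right) \left(-9259 - 122295\right) = \left(-161011\right) \left(-131554\right) = 21181641094$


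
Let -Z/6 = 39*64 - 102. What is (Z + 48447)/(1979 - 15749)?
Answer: -3787/1530 ≈ -2.4752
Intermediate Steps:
Z = -14364 (Z = -6*(39*64 - 102) = -6*(2496 - 102) = -6*2394 = -14364)
(Z + 48447)/(1979 - 15749) = (-14364 + 48447)/(1979 - 15749) = 34083/(-13770) = 34083*(-1/13770) = -3787/1530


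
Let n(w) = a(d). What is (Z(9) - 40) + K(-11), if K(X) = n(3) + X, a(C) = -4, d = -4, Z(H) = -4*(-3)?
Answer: -43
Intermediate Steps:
Z(H) = 12
n(w) = -4
K(X) = -4 + X
(Z(9) - 40) + K(-11) = (12 - 40) + (-4 - 11) = -28 - 15 = -43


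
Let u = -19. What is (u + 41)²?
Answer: 484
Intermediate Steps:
(u + 41)² = (-19 + 41)² = 22² = 484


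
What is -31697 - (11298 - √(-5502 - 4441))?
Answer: -42995 + I*√9943 ≈ -42995.0 + 99.715*I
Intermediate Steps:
-31697 - (11298 - √(-5502 - 4441)) = -31697 - (11298 - √(-9943)) = -31697 - (11298 - I*√9943) = -31697 + (-11298 + I*√9943) = -42995 + I*√9943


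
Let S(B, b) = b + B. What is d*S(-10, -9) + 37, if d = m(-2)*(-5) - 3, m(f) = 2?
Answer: 284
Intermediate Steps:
S(B, b) = B + b
d = -13 (d = 2*(-5) - 3 = -10 - 3 = -13)
d*S(-10, -9) + 37 = -13*(-10 - 9) + 37 = -13*(-19) + 37 = 247 + 37 = 284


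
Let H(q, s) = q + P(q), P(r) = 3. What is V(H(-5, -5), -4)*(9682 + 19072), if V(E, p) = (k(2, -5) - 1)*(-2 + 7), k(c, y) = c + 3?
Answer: 575080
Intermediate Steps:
H(q, s) = 3 + q (H(q, s) = q + 3 = 3 + q)
k(c, y) = 3 + c
V(E, p) = 20 (V(E, p) = ((3 + 2) - 1)*(-2 + 7) = (5 - 1)*5 = 4*5 = 20)
V(H(-5, -5), -4)*(9682 + 19072) = 20*(9682 + 19072) = 20*28754 = 575080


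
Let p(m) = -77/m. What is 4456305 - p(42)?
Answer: 26737841/6 ≈ 4.4563e+6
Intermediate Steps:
4456305 - p(42) = 4456305 - (-77)/42 = 4456305 - 1*(-11/6) = 4456305 + 11/6 = 26737841/6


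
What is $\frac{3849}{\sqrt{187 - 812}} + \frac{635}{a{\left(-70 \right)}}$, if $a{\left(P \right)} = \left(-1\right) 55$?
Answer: $- \frac{127}{11} - \frac{3849 i}{25} \approx -11.545 - 153.96 i$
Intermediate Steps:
$a{\left(P \right)} = -55$
$\frac{3849}{\sqrt{187 - 812}} + \frac{635}{a{\left(-70 \right)}} = \frac{3849}{\sqrt{187 - 812}} + \frac{635}{-55} = \frac{3849}{\sqrt{-625}} + 635 \left(- \frac{1}{55}\right) = \frac{3849}{25 i} - \frac{127}{11} = 3849 \left(- \frac{i}{25}\right) - \frac{127}{11} = - \frac{3849 i}{25} - \frac{127}{11} = - \frac{127}{11} - \frac{3849 i}{25}$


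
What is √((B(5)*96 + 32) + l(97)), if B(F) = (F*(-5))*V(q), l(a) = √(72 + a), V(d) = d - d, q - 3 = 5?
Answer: 3*√5 ≈ 6.7082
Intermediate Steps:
q = 8 (q = 3 + 5 = 8)
V(d) = 0
B(F) = 0 (B(F) = (F*(-5))*0 = -5*F*0 = 0)
√((B(5)*96 + 32) + l(97)) = √((0*96 + 32) + √(72 + 97)) = √((0 + 32) + √169) = √(32 + 13) = √45 = 3*√5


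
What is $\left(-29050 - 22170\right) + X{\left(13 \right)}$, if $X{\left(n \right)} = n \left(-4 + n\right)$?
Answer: $-51103$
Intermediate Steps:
$\left(-29050 - 22170\right) + X{\left(13 \right)} = \left(-29050 - 22170\right) + 13 \left(-4 + 13\right) = -51220 + 13 \cdot 9 = -51220 + 117 = -51103$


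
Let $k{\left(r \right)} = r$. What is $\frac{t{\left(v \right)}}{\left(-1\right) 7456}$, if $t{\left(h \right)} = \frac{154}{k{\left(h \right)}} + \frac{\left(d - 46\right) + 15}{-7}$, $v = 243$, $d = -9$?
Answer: $- \frac{5399}{6341328} \approx -0.0008514$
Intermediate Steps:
$t{\left(h \right)} = \frac{40}{7} + \frac{154}{h}$ ($t{\left(h \right)} = \frac{154}{h} + \frac{\left(-9 - 46\right) + 15}{-7} = \frac{154}{h} + \left(-55 + 15\right) \left(- \frac{1}{7}\right) = \frac{154}{h} - - \frac{40}{7} = \frac{154}{h} + \frac{40}{7} = \frac{40}{7} + \frac{154}{h}$)
$\frac{t{\left(v \right)}}{\left(-1\right) 7456} = \frac{\frac{40}{7} + \frac{154}{243}}{\left(-1\right) 7456} = \frac{\frac{40}{7} + 154 \cdot \frac{1}{243}}{-7456} = \left(\frac{40}{7} + \frac{154}{243}\right) \left(- \frac{1}{7456}\right) = \frac{10798}{1701} \left(- \frac{1}{7456}\right) = - \frac{5399}{6341328}$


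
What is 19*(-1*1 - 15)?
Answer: -304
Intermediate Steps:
19*(-1*1 - 15) = 19*(-1 - 15) = 19*(-16) = -304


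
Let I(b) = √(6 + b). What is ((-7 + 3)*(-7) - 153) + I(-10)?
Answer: -125 + 2*I ≈ -125.0 + 2.0*I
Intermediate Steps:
((-7 + 3)*(-7) - 153) + I(-10) = ((-7 + 3)*(-7) - 153) + √(6 - 10) = (-4*(-7) - 153) + √(-4) = (28 - 153) + 2*I = -125 + 2*I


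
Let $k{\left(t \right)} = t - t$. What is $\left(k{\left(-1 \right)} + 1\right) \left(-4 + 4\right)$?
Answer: $0$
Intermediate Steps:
$k{\left(t \right)} = 0$
$\left(k{\left(-1 \right)} + 1\right) \left(-4 + 4\right) = \left(0 + 1\right) \left(-4 + 4\right) = 1 \cdot 0 = 0$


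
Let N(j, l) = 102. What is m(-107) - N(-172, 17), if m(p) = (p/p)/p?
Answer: -10915/107 ≈ -102.01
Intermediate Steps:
m(p) = 1/p
m(-107) - N(-172, 17) = 1/(-107) - 1*102 = -1/107 - 102 = -10915/107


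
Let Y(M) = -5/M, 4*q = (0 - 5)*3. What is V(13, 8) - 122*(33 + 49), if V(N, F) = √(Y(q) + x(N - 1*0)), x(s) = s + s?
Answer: -10004 + √246/3 ≈ -9998.8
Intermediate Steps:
x(s) = 2*s
q = -15/4 (q = ((0 - 5)*3)/4 = (-5*3)/4 = (¼)*(-15) = -15/4 ≈ -3.7500)
V(N, F) = √(4/3 + 2*N) (V(N, F) = √(-5/(-15/4) + 2*(N - 1*0)) = √(-5*(-4/15) + 2*(N + 0)) = √(4/3 + 2*N))
V(13, 8) - 122*(33 + 49) = √(12 + 18*13)/3 - 122*(33 + 49) = √(12 + 234)/3 - 122*82 = √246/3 - 10004 = -10004 + √246/3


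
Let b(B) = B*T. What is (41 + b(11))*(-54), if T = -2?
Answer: -1026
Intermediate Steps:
b(B) = -2*B (b(B) = B*(-2) = -2*B)
(41 + b(11))*(-54) = (41 - 2*11)*(-54) = (41 - 22)*(-54) = 19*(-54) = -1026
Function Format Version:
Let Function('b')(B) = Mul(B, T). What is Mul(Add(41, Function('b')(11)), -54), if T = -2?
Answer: -1026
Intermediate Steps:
Function('b')(B) = Mul(-2, B) (Function('b')(B) = Mul(B, -2) = Mul(-2, B))
Mul(Add(41, Function('b')(11)), -54) = Mul(Add(41, Mul(-2, 11)), -54) = Mul(Add(41, -22), -54) = Mul(19, -54) = -1026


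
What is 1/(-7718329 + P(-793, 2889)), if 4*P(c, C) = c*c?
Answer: -4/30244467 ≈ -1.3226e-7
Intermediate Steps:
P(c, C) = c**2/4 (P(c, C) = (c*c)/4 = c**2/4)
1/(-7718329 + P(-793, 2889)) = 1/(-7718329 + (1/4)*(-793)**2) = 1/(-7718329 + (1/4)*628849) = 1/(-7718329 + 628849/4) = 1/(-30244467/4) = -4/30244467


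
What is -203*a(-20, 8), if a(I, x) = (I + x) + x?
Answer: 812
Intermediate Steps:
a(I, x) = I + 2*x
-203*a(-20, 8) = -203*(-20 + 2*8) = -203*(-20 + 16) = -203*(-4) = 812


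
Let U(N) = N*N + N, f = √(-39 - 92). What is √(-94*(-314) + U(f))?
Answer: √(29385 + I*√131) ≈ 171.42 + 0.0334*I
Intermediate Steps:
f = I*√131 (f = √(-131) = I*√131 ≈ 11.446*I)
U(N) = N + N² (U(N) = N² + N = N + N²)
√(-94*(-314) + U(f)) = √(-94*(-314) + (I*√131)*(1 + I*√131)) = √(29516 + I*√131*(1 + I*√131))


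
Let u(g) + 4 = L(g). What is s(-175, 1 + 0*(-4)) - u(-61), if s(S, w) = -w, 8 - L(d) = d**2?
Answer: 3716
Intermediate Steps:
L(d) = 8 - d**2
u(g) = 4 - g**2 (u(g) = -4 + (8 - g**2) = 4 - g**2)
s(-175, 1 + 0*(-4)) - u(-61) = -(1 + 0*(-4)) - (4 - 1*(-61)**2) = -(1 + 0) - (4 - 1*3721) = -1*1 - (4 - 3721) = -1 - 1*(-3717) = -1 + 3717 = 3716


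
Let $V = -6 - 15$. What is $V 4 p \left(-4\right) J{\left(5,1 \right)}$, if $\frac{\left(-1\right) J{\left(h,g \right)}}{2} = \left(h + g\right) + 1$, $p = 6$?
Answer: $-28224$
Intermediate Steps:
$J{\left(h,g \right)} = -2 - 2 g - 2 h$ ($J{\left(h,g \right)} = - 2 \left(\left(h + g\right) + 1\right) = - 2 \left(\left(g + h\right) + 1\right) = - 2 \left(1 + g + h\right) = -2 - 2 g - 2 h$)
$V = -21$ ($V = -6 - 15 = -21$)
$V 4 p \left(-4\right) J{\left(5,1 \right)} = - 21 \cdot 4 \cdot 6 \left(-4\right) \left(-2 - 2 - 10\right) = - 21 \cdot 24 \left(-4\right) \left(-2 - 2 - 10\right) = \left(-21\right) \left(-96\right) \left(-14\right) = 2016 \left(-14\right) = -28224$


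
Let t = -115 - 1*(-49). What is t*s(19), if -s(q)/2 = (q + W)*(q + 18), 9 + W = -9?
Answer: 4884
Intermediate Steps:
W = -18 (W = -9 - 9 = -18)
s(q) = -2*(-18 + q)*(18 + q) (s(q) = -2*(q - 18)*(q + 18) = -2*(-18 + q)*(18 + q))
t = -66 (t = -115 + 49 = -66)
t*s(19) = -66*(648 - 2*19²) = -66*(648 - 2*361) = -66*(648 - 722) = -66*(-74) = 4884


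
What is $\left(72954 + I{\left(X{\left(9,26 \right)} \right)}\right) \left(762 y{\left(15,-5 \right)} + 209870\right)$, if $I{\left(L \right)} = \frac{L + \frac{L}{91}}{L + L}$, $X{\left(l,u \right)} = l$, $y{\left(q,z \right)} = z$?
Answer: $\frac{1368003491600}{91} \approx 1.5033 \cdot 10^{10}$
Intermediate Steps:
$I{\left(L \right)} = \frac{46}{91}$ ($I{\left(L \right)} = \frac{L + L \frac{1}{91}}{2 L} = \left(L + \frac{L}{91}\right) \frac{1}{2 L} = \frac{92 L}{91} \frac{1}{2 L} = \frac{46}{91}$)
$\left(72954 + I{\left(X{\left(9,26 \right)} \right)}\right) \left(762 y{\left(15,-5 \right)} + 209870\right) = \left(72954 + \frac{46}{91}\right) \left(762 \left(-5\right) + 209870\right) = \frac{6638860 \left(-3810 + 209870\right)}{91} = \frac{6638860}{91} \cdot 206060 = \frac{1368003491600}{91}$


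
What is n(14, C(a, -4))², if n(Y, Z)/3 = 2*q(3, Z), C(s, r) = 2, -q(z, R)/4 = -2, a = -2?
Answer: 2304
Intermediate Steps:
q(z, R) = 8 (q(z, R) = -4*(-2) = 8)
n(Y, Z) = 48 (n(Y, Z) = 3*(2*8) = 3*16 = 48)
n(14, C(a, -4))² = 48² = 2304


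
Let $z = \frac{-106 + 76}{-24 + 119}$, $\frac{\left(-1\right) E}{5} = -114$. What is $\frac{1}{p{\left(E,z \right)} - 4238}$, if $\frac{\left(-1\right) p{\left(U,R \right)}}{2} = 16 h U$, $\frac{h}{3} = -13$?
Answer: $\frac{1}{707122} \approx 1.4142 \cdot 10^{-6}$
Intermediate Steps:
$E = 570$ ($E = \left(-5\right) \left(-114\right) = 570$)
$h = -39$ ($h = 3 \left(-13\right) = -39$)
$z = - \frac{6}{19}$ ($z = - \frac{30}{95} = \left(-30\right) \frac{1}{95} = - \frac{6}{19} \approx -0.31579$)
$p{\left(U,R \right)} = 1248 U$ ($p{\left(U,R \right)} = - 2 \cdot 16 \left(-39\right) U = - 2 \left(- 624 U\right) = 1248 U$)
$\frac{1}{p{\left(E,z \right)} - 4238} = \frac{1}{1248 \cdot 570 - 4238} = \frac{1}{711360 - 4238} = \frac{1}{707122}$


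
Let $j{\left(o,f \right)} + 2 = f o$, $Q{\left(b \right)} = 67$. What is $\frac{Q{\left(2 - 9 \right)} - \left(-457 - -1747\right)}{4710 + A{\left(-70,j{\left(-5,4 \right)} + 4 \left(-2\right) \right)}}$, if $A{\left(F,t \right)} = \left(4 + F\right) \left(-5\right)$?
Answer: $- \frac{1223}{5040} \approx -0.24266$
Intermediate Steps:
$j{\left(o,f \right)} = -2 + f o$
$A{\left(F,t \right)} = -20 - 5 F$
$\frac{Q{\left(2 - 9 \right)} - \left(-457 - -1747\right)}{4710 + A{\left(-70,j{\left(-5,4 \right)} + 4 \left(-2\right) \right)}} = \frac{67 - \left(-457 - -1747\right)}{4710 - -330} = \frac{67 - \left(-457 + 1747\right)}{4710 + \left(-20 + 350\right)} = \frac{67 - 1290}{4710 + 330} = \frac{67 - 1290}{5040} = \left(-1223\right) \frac{1}{5040} = - \frac{1223}{5040}$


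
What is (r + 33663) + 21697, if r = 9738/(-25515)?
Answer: 156944518/2835 ≈ 55360.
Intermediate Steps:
r = -1082/2835 (r = 9738*(-1/25515) = -1082/2835 ≈ -0.38166)
(r + 33663) + 21697 = (-1082/2835 + 33663) + 21697 = 95433523/2835 + 21697 = 156944518/2835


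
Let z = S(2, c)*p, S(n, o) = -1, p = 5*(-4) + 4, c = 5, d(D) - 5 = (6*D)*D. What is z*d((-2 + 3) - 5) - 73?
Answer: 1543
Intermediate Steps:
d(D) = 5 + 6*D**2 (d(D) = 5 + (6*D)*D = 5 + 6*D**2)
p = -16 (p = -20 + 4 = -16)
z = 16 (z = -1*(-16) = 16)
z*d((-2 + 3) - 5) - 73 = 16*(5 + 6*((-2 + 3) - 5)**2) - 73 = 16*(5 + 6*(1 - 5)**2) - 73 = 16*(5 + 6*(-4)**2) - 73 = 16*(5 + 6*16) - 73 = 16*(5 + 96) - 73 = 16*101 - 73 = 1616 - 73 = 1543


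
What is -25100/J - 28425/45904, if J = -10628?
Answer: 212522375/121966928 ≈ 1.7425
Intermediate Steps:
-25100/J - 28425/45904 = -25100/(-10628) - 28425/45904 = -25100*(-1/10628) - 28425*1/45904 = 6275/2657 - 28425/45904 = 212522375/121966928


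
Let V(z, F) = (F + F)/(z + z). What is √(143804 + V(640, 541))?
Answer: √920351010/80 ≈ 379.22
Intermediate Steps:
V(z, F) = F/z (V(z, F) = (2*F)/((2*z)) = (2*F)*(1/(2*z)) = F/z)
√(143804 + V(640, 541)) = √(143804 + 541/640) = √(92035101/640) = √920351010/80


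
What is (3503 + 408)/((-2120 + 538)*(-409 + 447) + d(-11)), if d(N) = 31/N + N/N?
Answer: -43021/661296 ≈ -0.065056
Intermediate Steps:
d(N) = 1 + 31/N (d(N) = 31/N + 1 = 1 + 31/N)
(3503 + 408)/((-2120 + 538)*(-409 + 447) + d(-11)) = (3503 + 408)/((-2120 + 538)*(-409 + 447) + (31 - 11)/(-11)) = 3911/(-1582*38 - 1/11*20) = 3911/(-60116 - 20/11) = 3911/(-661296/11) = 3911*(-11/661296) = -43021/661296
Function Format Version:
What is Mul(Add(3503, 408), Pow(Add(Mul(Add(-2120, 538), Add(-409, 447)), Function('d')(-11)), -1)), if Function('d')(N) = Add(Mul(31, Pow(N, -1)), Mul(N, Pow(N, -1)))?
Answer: Rational(-43021, 661296) ≈ -0.065056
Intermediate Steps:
Function('d')(N) = Add(1, Mul(31, Pow(N, -1))) (Function('d')(N) = Add(Mul(31, Pow(N, -1)), 1) = Add(1, Mul(31, Pow(N, -1))))
Mul(Add(3503, 408), Pow(Add(Mul(Add(-2120, 538), Add(-409, 447)), Function('d')(-11)), -1)) = Mul(Add(3503, 408), Pow(Add(Mul(Add(-2120, 538), Add(-409, 447)), Mul(Pow(-11, -1), Add(31, -11))), -1)) = Mul(3911, Pow(Add(Mul(-1582, 38), Mul(Rational(-1, 11), 20)), -1)) = Mul(3911, Pow(Add(-60116, Rational(-20, 11)), -1)) = Mul(3911, Pow(Rational(-661296, 11), -1)) = Mul(3911, Rational(-11, 661296)) = Rational(-43021, 661296)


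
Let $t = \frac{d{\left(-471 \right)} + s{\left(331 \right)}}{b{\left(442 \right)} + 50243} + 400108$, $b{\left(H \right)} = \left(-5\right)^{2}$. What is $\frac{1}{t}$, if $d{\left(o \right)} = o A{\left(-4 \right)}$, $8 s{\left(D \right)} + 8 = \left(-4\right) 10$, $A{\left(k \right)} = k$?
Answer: $\frac{8378}{3352105137} \approx 2.4993 \cdot 10^{-6}$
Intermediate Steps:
$s{\left(D \right)} = -6$ ($s{\left(D \right)} = -1 + \frac{\left(-4\right) 10}{8} = -1 + \frac{1}{8} \left(-40\right) = -1 - 5 = -6$)
$d{\left(o \right)} = - 4 o$ ($d{\left(o \right)} = o \left(-4\right) = - 4 o$)
$b{\left(H \right)} = 25$
$t = \frac{3352105137}{8378}$ ($t = \frac{\left(-4\right) \left(-471\right) - 6}{25 + 50243} + 400108 = \frac{1884 - 6}{50268} + 400108 = 1878 \cdot \frac{1}{50268} + 400108 = \frac{313}{8378} + 400108 = \frac{3352105137}{8378} \approx 4.0011 \cdot 10^{5}$)
$\frac{1}{t} = \frac{1}{\frac{3352105137}{8378}} = \frac{8378}{3352105137}$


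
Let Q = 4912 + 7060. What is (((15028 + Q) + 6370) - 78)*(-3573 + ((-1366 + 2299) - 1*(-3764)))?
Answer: 37420208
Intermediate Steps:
Q = 11972
(((15028 + Q) + 6370) - 78)*(-3573 + ((-1366 + 2299) - 1*(-3764))) = (((15028 + 11972) + 6370) - 78)*(-3573 + ((-1366 + 2299) - 1*(-3764))) = ((27000 + 6370) - 78)*(-3573 + (933 + 3764)) = (33370 - 78)*(-3573 + 4697) = 33292*1124 = 37420208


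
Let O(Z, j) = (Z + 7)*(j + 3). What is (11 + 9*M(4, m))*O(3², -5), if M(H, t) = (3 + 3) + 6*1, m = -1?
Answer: -3808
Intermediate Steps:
M(H, t) = 12 (M(H, t) = 6 + 6 = 12)
O(Z, j) = (3 + j)*(7 + Z) (O(Z, j) = (7 + Z)*(3 + j) = (3 + j)*(7 + Z))
(11 + 9*M(4, m))*O(3², -5) = (11 + 9*12)*(21 + 3*3² + 7*(-5) + 3²*(-5)) = (11 + 108)*(21 + 3*9 - 35 + 9*(-5)) = 119*(21 + 27 - 35 - 45) = 119*(-32) = -3808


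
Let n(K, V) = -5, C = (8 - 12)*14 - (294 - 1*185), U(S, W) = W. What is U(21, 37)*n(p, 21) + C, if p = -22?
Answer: -350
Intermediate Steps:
C = -165 (C = -4*14 - (294 - 185) = -56 - 1*109 = -56 - 109 = -165)
U(21, 37)*n(p, 21) + C = 37*(-5) - 165 = -185 - 165 = -350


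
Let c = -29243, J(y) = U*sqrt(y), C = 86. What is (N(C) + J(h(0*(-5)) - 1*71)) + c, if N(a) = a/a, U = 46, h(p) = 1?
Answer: -29242 + 46*I*sqrt(70) ≈ -29242.0 + 384.86*I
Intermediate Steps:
J(y) = 46*sqrt(y)
N(a) = 1
(N(C) + J(h(0*(-5)) - 1*71)) + c = (1 + 46*sqrt(1 - 1*71)) - 29243 = (1 + 46*sqrt(1 - 71)) - 29243 = (1 + 46*sqrt(-70)) - 29243 = (1 + 46*(I*sqrt(70))) - 29243 = (1 + 46*I*sqrt(70)) - 29243 = -29242 + 46*I*sqrt(70)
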